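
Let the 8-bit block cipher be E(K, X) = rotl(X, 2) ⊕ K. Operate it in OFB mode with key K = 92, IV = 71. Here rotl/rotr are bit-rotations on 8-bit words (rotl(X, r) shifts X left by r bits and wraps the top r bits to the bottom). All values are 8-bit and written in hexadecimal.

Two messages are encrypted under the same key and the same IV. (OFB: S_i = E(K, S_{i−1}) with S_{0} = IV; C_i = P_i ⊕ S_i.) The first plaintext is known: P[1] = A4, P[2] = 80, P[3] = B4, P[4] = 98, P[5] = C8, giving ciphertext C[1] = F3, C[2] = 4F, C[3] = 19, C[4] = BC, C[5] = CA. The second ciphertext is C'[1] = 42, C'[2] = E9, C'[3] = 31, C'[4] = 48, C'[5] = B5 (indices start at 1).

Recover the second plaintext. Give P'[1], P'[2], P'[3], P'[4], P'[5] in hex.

In OFB with a reused IV, both messages share the same keystream S_i, so C_i ⊕ C'_i = P_i ⊕ P'_i and thus P'_i = P_i ⊕ C_i ⊕ C'_i.
P'[1]: A4 ⊕ F3 ⊕ 42 = 15.
P'[2]: 80 ⊕ 4F ⊕ E9 = 26.
P'[3]: B4 ⊕ 19 ⊕ 31 = 9C.
P'[4]: 98 ⊕ BC ⊕ 48 = 6C.
P'[5]: C8 ⊕ CA ⊕ B5 = B7.

P'[1] = 15, P'[2] = 26, P'[3] = 9C, P'[4] = 6C, P'[5] = B7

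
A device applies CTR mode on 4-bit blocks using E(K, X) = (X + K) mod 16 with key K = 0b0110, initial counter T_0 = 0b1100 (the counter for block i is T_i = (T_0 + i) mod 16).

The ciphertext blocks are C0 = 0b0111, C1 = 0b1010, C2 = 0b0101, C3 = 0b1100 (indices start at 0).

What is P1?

CTR decryption: S_i = E(K, T_i) where T_i is the counter for block i; P_i = C_i ⊕ S_i.
P1: T = 0b1101, S = E(K, T) = 0b0011; 0b1010 ⊕ 0b0011 = 0b1001.

P1 = 0b1001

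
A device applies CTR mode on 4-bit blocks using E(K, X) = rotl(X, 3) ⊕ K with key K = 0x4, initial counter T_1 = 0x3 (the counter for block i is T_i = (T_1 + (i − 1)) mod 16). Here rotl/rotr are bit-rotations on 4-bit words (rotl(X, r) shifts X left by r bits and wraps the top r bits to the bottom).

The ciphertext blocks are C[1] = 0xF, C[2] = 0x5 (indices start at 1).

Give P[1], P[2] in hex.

P[1] = 0x2, P[2] = 0x3

CTR decryption: S_i = E(K, T_i) where T_i is the counter for block i; P_i = C_i ⊕ S_i.
P[1]: T = 0x3, S = E(K, T) = 0xD; 0xF ⊕ 0xD = 0x2.
P[2]: T = 0x4, S = E(K, T) = 0x6; 0x5 ⊕ 0x6 = 0x3.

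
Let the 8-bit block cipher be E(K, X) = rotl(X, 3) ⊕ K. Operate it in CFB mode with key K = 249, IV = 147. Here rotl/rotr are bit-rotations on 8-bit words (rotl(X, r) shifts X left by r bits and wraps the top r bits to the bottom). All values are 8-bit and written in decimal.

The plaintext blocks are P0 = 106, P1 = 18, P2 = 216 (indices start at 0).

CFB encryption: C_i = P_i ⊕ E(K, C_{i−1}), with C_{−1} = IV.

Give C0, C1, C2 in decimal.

C0 = 15, C1 = 147, C2 = 189

C0: E(K, 147) = 101; 106 ⊕ 101 = 15.
C1: E(K, 15) = 129; 18 ⊕ 129 = 147.
C2: E(K, 147) = 101; 216 ⊕ 101 = 189.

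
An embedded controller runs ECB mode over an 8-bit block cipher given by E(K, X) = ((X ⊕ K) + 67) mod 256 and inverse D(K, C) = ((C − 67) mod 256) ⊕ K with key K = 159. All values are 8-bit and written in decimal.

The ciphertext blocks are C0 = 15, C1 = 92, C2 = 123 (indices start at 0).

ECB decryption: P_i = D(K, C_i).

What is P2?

P2: D(K, 123) = 167.

P2 = 167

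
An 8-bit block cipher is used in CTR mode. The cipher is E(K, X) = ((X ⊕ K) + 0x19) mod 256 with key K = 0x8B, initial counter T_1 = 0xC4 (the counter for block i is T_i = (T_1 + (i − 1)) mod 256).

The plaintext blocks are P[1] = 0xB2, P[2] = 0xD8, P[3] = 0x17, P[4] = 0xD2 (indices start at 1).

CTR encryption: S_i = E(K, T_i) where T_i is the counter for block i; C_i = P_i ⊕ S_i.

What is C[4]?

C[1]: T = 0xC4, S = E(K, T) = 0x68; 0xB2 ⊕ 0x68 = 0xDA.
C[2]: T = 0xC5, S = E(K, T) = 0x67; 0xD8 ⊕ 0x67 = 0xBF.
C[3]: T = 0xC6, S = E(K, T) = 0x66; 0x17 ⊕ 0x66 = 0x71.
C[4]: T = 0xC7, S = E(K, T) = 0x65; 0xD2 ⊕ 0x65 = 0xB7.

C[4] = 0xB7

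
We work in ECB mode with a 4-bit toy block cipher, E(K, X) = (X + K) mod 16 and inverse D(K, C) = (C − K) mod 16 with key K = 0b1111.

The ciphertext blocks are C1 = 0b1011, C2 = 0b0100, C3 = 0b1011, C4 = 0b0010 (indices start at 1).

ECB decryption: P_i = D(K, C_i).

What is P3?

P3: D(K, 0b1011) = 0b1100.

P3 = 0b1100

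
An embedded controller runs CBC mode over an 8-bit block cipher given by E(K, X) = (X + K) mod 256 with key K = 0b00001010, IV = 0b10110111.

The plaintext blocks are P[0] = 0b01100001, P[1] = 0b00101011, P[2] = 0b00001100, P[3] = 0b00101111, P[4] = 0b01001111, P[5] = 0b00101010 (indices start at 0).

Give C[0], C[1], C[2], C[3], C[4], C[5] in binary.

C[0] = 0b11100000, C[1] = 0b11010101, C[2] = 0b11100011, C[3] = 0b11010110, C[4] = 0b10100011, C[5] = 0b10010011

CBC encryption: C_i = E(K, P_i ⊕ C_{i−1}), with C_{−1} = IV.
C[0]: P[0] ⊕ 0b10110111 = 0b11010110; E(K, 0b11010110) = 0b11100000.
C[1]: P[1] ⊕ 0b11100000 = 0b11001011; E(K, 0b11001011) = 0b11010101.
C[2]: P[2] ⊕ 0b11010101 = 0b11011001; E(K, 0b11011001) = 0b11100011.
C[3]: P[3] ⊕ 0b11100011 = 0b11001100; E(K, 0b11001100) = 0b11010110.
C[4]: P[4] ⊕ 0b11010110 = 0b10011001; E(K, 0b10011001) = 0b10100011.
C[5]: P[5] ⊕ 0b10100011 = 0b10001001; E(K, 0b10001001) = 0b10010011.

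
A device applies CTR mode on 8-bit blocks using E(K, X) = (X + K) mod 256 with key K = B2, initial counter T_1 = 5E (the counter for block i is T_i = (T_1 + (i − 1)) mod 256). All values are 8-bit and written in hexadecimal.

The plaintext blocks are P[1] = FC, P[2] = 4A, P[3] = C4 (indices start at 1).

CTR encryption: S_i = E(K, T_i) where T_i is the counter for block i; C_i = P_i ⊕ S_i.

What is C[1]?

C[1] = EC

C[1]: T = 5E, S = E(K, T) = 10; FC ⊕ 10 = EC.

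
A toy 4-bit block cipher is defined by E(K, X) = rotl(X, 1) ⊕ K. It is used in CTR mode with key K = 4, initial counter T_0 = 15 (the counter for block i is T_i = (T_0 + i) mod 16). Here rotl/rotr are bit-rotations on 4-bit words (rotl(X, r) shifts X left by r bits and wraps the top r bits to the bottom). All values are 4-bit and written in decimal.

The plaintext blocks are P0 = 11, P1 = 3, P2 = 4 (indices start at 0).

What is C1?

C1 = 7

CTR encryption: S_i = E(K, T_i) where T_i is the counter for block i; C_i = P_i ⊕ S_i.
C0: T = 15, S = E(K, T) = 11; 11 ⊕ 11 = 0.
C1: T = 0, S = E(K, T) = 4; 3 ⊕ 4 = 7.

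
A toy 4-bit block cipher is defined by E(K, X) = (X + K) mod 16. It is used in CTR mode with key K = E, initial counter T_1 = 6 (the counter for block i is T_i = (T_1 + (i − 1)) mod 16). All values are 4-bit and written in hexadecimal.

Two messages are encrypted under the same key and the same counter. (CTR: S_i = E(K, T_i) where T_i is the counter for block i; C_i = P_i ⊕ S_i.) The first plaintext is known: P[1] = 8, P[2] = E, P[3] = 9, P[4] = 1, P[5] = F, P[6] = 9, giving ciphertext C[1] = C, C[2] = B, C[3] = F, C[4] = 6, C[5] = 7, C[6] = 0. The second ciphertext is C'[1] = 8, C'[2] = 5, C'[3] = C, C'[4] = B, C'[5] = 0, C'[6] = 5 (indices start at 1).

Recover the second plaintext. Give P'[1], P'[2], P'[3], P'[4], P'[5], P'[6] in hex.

P'[1] = C, P'[2] = 0, P'[3] = A, P'[4] = C, P'[5] = 8, P'[6] = C

In CTR with a reused counter, both messages share the same keystream S_i, so C_i ⊕ C'_i = P_i ⊕ P'_i and thus P'_i = P_i ⊕ C_i ⊕ C'_i.
P'[1]: 8 ⊕ C ⊕ 8 = C.
P'[2]: E ⊕ B ⊕ 5 = 0.
P'[3]: 9 ⊕ F ⊕ C = A.
P'[4]: 1 ⊕ 6 ⊕ B = C.
P'[5]: F ⊕ 7 ⊕ 0 = 8.
P'[6]: 9 ⊕ 0 ⊕ 5 = C.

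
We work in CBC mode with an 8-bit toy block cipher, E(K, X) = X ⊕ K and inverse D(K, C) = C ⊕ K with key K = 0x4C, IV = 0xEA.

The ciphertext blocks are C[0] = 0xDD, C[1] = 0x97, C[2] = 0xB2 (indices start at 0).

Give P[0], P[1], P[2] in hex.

CBC decryption: P_i = D(K, C_i) ⊕ C_{i−1}, with C_{−1} = IV.
P[0]: D(K, 0xDD) = 0x91; 0x91 ⊕ 0xEA = 0x7B.
P[1]: D(K, 0x97) = 0xDB; 0xDB ⊕ 0xDD = 0x06.
P[2]: D(K, 0xB2) = 0xFE; 0xFE ⊕ 0x97 = 0x69.

P[0] = 0x7B, P[1] = 0x06, P[2] = 0x69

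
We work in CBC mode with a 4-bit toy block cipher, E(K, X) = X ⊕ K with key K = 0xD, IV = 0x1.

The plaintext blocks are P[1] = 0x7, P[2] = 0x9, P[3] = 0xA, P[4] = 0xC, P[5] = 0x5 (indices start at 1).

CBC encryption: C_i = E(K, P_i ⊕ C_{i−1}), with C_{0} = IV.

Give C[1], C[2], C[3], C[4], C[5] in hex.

C[1] = 0xB, C[2] = 0xF, C[3] = 0x8, C[4] = 0x9, C[5] = 0x1

C[1]: P[1] ⊕ 0x1 = 0x6; E(K, 0x6) = 0xB.
C[2]: P[2] ⊕ 0xB = 0x2; E(K, 0x2) = 0xF.
C[3]: P[3] ⊕ 0xF = 0x5; E(K, 0x5) = 0x8.
C[4]: P[4] ⊕ 0x8 = 0x4; E(K, 0x4) = 0x9.
C[5]: P[5] ⊕ 0x9 = 0xC; E(K, 0xC) = 0x1.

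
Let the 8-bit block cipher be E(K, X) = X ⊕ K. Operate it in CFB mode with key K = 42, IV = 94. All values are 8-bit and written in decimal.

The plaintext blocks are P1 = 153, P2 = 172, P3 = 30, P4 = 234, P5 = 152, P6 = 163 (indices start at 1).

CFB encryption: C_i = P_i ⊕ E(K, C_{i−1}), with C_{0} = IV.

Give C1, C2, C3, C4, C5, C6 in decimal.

C1: E(K, 94) = 116; 153 ⊕ 116 = 237.
C2: E(K, 237) = 199; 172 ⊕ 199 = 107.
C3: E(K, 107) = 65; 30 ⊕ 65 = 95.
C4: E(K, 95) = 117; 234 ⊕ 117 = 159.
C5: E(K, 159) = 181; 152 ⊕ 181 = 45.
C6: E(K, 45) = 7; 163 ⊕ 7 = 164.

C1 = 237, C2 = 107, C3 = 95, C4 = 159, C5 = 45, C6 = 164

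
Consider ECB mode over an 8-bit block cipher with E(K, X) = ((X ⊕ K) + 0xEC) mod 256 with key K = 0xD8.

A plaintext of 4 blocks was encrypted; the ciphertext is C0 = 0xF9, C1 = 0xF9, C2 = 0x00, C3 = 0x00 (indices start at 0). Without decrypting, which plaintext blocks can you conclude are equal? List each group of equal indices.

ECB encrypts each block independently with the same key, so equal ciphertext blocks imply equal plaintext blocks.
C0 = C1 = 0xF9, so P0 = P1.
C2 = C3 = 0x00, so P2 = P3.

P0 = P1; P2 = P3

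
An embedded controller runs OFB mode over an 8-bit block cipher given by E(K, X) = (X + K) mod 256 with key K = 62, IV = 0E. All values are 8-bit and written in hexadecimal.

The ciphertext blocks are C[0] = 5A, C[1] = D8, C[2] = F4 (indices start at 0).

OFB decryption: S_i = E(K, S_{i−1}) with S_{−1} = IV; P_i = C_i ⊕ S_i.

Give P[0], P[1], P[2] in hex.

P[0]: S = E(K, 0E) = 70; 5A ⊕ 70 = 2A.
P[1]: S = E(K, 70) = D2; D8 ⊕ D2 = 0A.
P[2]: S = E(K, D2) = 34; F4 ⊕ 34 = C0.

P[0] = 2A, P[1] = 0A, P[2] = C0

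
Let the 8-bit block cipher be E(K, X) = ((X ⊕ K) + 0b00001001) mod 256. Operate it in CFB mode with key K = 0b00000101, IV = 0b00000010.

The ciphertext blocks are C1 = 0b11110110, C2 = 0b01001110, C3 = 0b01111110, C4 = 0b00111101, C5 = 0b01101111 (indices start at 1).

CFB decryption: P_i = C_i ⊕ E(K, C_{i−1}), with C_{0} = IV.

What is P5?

P5 = 0b00101110

P5: E(K, 0b00111101) = 0b01000001; 0b01101111 ⊕ 0b01000001 = 0b00101110.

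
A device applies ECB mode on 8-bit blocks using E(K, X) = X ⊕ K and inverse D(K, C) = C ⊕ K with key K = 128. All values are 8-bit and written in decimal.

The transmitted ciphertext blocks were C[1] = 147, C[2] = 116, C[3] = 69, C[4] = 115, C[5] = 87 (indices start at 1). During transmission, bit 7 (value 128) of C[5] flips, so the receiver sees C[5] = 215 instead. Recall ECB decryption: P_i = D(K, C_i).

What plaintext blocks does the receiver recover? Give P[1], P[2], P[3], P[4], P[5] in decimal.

P[1] = 19, P[2] = 244, P[3] = 197, P[4] = 243, P[5] = 87

Only C[5] changed, to 215. In ECB, a change in C_i affects only P_i. Decrypting the received ciphertext:
P[1]: D(K, 147) = 19.
P[2]: D(K, 116) = 244.
P[3]: D(K, 69) = 197.
P[4]: D(K, 115) = 243.
P[5]: D(K, 215) = 87.
Blocks that differ from the original plaintext: P[5].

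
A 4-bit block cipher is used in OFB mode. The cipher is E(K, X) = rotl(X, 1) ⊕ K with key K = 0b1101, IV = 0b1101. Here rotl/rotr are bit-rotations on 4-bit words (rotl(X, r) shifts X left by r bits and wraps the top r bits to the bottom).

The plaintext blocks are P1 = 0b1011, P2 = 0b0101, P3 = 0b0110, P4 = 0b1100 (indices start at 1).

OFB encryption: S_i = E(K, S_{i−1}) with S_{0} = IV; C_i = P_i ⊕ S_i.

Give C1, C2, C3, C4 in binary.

C1 = 0b1101, C2 = 0b0100, C3 = 0b1001, C4 = 0b1110

C1: S = E(K, 0b1101) = 0b0110; 0b1011 ⊕ 0b0110 = 0b1101.
C2: S = E(K, 0b0110) = 0b0001; 0b0101 ⊕ 0b0001 = 0b0100.
C3: S = E(K, 0b0001) = 0b1111; 0b0110 ⊕ 0b1111 = 0b1001.
C4: S = E(K, 0b1111) = 0b0010; 0b1100 ⊕ 0b0010 = 0b1110.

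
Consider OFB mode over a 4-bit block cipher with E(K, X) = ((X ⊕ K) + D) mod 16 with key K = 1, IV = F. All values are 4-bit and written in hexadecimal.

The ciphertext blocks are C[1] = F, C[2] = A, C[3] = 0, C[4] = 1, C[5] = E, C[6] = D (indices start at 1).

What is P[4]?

P[4] = E

OFB decryption: S_i = E(K, S_{i−1}) with S_{0} = IV; P_i = C_i ⊕ S_i.
P[1]: S = E(K, F) = B; F ⊕ B = 4.
P[2]: S = E(K, B) = 7; A ⊕ 7 = D.
P[3]: S = E(K, 7) = 3; 0 ⊕ 3 = 3.
P[4]: S = E(K, 3) = F; 1 ⊕ F = E.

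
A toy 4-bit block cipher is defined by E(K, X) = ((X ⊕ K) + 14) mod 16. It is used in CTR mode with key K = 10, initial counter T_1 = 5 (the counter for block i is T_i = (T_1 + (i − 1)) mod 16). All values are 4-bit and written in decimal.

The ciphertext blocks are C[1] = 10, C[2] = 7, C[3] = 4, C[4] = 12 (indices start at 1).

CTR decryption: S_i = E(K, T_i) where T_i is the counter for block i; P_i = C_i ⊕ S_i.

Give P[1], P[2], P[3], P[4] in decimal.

P[1]: T = 5, S = E(K, T) = 13; 10 ⊕ 13 = 7.
P[2]: T = 6, S = E(K, T) = 10; 7 ⊕ 10 = 13.
P[3]: T = 7, S = E(K, T) = 11; 4 ⊕ 11 = 15.
P[4]: T = 8, S = E(K, T) = 0; 12 ⊕ 0 = 12.

P[1] = 7, P[2] = 13, P[3] = 15, P[4] = 12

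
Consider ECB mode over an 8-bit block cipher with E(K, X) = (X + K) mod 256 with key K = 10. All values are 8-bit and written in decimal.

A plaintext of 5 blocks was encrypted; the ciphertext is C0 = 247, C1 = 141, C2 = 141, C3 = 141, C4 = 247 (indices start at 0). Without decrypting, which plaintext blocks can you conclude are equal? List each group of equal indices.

P0 = P4; P1 = P2 = P3

ECB encrypts each block independently with the same key, so equal ciphertext blocks imply equal plaintext blocks.
C0 = C4 = 247, so P0 = P4.
C1 = C2 = C3 = 141, so P1 = P2 = P3.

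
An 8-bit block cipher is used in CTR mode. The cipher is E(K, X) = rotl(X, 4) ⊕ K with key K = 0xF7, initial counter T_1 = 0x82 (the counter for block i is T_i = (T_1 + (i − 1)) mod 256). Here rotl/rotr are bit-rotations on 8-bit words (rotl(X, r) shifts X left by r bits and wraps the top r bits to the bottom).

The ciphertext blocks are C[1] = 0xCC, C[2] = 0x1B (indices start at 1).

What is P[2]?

CTR decryption: S_i = E(K, T_i) where T_i is the counter for block i; P_i = C_i ⊕ S_i.
P[2]: T = 0x83, S = E(K, T) = 0xCF; 0x1B ⊕ 0xCF = 0xD4.

P[2] = 0xD4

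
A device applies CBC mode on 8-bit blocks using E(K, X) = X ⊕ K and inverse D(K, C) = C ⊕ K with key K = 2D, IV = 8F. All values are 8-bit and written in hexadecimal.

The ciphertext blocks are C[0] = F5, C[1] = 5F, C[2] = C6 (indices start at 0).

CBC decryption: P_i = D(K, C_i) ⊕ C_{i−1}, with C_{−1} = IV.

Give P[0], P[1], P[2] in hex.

P[0]: D(K, F5) = D8; D8 ⊕ 8F = 57.
P[1]: D(K, 5F) = 72; 72 ⊕ F5 = 87.
P[2]: D(K, C6) = EB; EB ⊕ 5F = B4.

P[0] = 57, P[1] = 87, P[2] = B4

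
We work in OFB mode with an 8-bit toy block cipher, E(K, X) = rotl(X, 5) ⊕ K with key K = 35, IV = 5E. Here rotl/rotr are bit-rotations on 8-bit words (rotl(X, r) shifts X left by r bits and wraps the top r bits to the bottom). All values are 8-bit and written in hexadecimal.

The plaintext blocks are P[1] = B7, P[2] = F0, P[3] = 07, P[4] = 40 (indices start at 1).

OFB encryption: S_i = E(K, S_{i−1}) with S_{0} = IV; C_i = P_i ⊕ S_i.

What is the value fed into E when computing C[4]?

68

C[1]: S = E(K, 5E) = FE; B7 ⊕ FE = 49.
C[2]: S = E(K, FE) = EA; F0 ⊕ EA = 1A.
C[3]: S = E(K, EA) = 68; 07 ⊕ 68 = 6F.
C[4]: S = E(K, 68) = 38; 40 ⊕ 38 = 78.
So the input to E for block [4] is 68.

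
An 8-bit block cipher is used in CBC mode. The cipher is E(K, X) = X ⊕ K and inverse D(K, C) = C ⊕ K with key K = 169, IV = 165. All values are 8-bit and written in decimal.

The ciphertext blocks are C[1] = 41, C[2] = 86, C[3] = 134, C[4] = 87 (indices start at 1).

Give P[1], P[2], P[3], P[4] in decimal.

P[1] = 37, P[2] = 214, P[3] = 121, P[4] = 120

CBC decryption: P_i = D(K, C_i) ⊕ C_{i−1}, with C_{0} = IV.
P[1]: D(K, 41) = 128; 128 ⊕ 165 = 37.
P[2]: D(K, 86) = 255; 255 ⊕ 41 = 214.
P[3]: D(K, 134) = 47; 47 ⊕ 86 = 121.
P[4]: D(K, 87) = 254; 254 ⊕ 134 = 120.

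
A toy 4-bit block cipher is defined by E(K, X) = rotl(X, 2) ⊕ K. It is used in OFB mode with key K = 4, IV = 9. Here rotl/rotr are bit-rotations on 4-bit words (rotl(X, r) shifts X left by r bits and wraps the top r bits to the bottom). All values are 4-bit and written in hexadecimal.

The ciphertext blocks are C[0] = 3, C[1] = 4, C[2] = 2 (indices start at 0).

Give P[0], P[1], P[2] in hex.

P[0] = 1, P[1] = 8, P[2] = 5

OFB decryption: S_i = E(K, S_{i−1}) with S_{−1} = IV; P_i = C_i ⊕ S_i.
P[0]: S = E(K, 9) = 2; 3 ⊕ 2 = 1.
P[1]: S = E(K, 2) = C; 4 ⊕ C = 8.
P[2]: S = E(K, C) = 7; 2 ⊕ 7 = 5.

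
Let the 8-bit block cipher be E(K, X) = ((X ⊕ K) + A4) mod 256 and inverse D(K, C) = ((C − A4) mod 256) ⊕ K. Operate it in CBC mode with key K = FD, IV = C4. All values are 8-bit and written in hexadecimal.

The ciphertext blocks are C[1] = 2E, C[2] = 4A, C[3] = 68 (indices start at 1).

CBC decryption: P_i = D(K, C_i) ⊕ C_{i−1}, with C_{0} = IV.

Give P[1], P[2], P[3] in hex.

P[1] = B3, P[2] = 75, P[3] = 73

P[1]: D(K, 2E) = 77; 77 ⊕ C4 = B3.
P[2]: D(K, 4A) = 5B; 5B ⊕ 2E = 75.
P[3]: D(K, 68) = 39; 39 ⊕ 4A = 73.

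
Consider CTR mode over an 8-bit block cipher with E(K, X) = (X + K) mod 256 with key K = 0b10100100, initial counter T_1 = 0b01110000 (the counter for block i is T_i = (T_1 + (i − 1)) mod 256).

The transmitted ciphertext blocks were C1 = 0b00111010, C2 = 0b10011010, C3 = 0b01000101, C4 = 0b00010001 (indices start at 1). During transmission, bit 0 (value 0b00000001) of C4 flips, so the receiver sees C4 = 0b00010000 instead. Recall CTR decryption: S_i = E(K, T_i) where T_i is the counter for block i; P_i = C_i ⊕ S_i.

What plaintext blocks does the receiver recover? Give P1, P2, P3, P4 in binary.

P1 = 0b00101110, P2 = 0b10001111, P3 = 0b01010011, P4 = 0b00000111

Only C4 changed, to 0b00010000. In CTR, a change in C_i flips the same bit in P_i only; the keystream is unaffected. Decrypting the received ciphertext:
P1: T = 0b01110000, S = E(K, T) = 0b00010100; 0b00111010 ⊕ 0b00010100 = 0b00101110.
P2: T = 0b01110001, S = E(K, T) = 0b00010101; 0b10011010 ⊕ 0b00010101 = 0b10001111.
P3: T = 0b01110010, S = E(K, T) = 0b00010110; 0b01000101 ⊕ 0b00010110 = 0b01010011.
P4: T = 0b01110011, S = E(K, T) = 0b00010111; 0b00010000 ⊕ 0b00010111 = 0b00000111.
Blocks that differ from the original plaintext: P4.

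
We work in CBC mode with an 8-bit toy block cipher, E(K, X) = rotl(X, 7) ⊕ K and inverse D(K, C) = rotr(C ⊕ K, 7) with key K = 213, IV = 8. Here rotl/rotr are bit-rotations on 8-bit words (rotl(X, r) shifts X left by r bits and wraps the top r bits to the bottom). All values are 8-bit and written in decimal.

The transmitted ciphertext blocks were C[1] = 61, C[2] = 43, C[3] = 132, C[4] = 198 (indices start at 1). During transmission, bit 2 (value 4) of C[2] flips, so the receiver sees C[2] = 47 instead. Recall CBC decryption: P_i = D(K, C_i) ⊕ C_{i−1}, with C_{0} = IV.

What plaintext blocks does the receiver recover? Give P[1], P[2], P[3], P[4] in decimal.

Only C[2] changed, to 47. In CBC, a change in C_i garbles P_i and flips the same bit in P_{i+1}. Decrypting the received ciphertext:
P[1]: D(K, 61) = 209; 209 ⊕ 8 = 217.
P[2]: D(K, 47) = 245; 245 ⊕ 61 = 200.
P[3]: D(K, 132) = 162; 162 ⊕ 47 = 141.
P[4]: D(K, 198) = 38; 38 ⊕ 132 = 162.
Blocks that differ from the original plaintext: P[2], P[3].

P[1] = 217, P[2] = 200, P[3] = 141, P[4] = 162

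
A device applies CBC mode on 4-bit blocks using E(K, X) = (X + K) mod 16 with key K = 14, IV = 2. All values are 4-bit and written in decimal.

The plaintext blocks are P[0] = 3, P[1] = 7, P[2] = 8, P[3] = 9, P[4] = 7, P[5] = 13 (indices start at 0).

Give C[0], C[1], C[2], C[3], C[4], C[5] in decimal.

C[0] = 15, C[1] = 6, C[2] = 12, C[3] = 3, C[4] = 2, C[5] = 13

CBC encryption: C_i = E(K, P_i ⊕ C_{i−1}), with C_{−1} = IV.
C[0]: P[0] ⊕ 2 = 1; E(K, 1) = 15.
C[1]: P[1] ⊕ 15 = 8; E(K, 8) = 6.
C[2]: P[2] ⊕ 6 = 14; E(K, 14) = 12.
C[3]: P[3] ⊕ 12 = 5; E(K, 5) = 3.
C[4]: P[4] ⊕ 3 = 4; E(K, 4) = 2.
C[5]: P[5] ⊕ 2 = 15; E(K, 15) = 13.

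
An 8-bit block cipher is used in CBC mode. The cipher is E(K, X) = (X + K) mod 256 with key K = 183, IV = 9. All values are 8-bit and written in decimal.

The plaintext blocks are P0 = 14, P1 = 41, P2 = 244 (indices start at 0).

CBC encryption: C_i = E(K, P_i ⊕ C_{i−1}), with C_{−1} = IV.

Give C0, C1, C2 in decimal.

C0 = 190, C1 = 78, C2 = 113

C0: P0 ⊕ 9 = 7; E(K, 7) = 190.
C1: P1 ⊕ 190 = 151; E(K, 151) = 78.
C2: P2 ⊕ 78 = 186; E(K, 186) = 113.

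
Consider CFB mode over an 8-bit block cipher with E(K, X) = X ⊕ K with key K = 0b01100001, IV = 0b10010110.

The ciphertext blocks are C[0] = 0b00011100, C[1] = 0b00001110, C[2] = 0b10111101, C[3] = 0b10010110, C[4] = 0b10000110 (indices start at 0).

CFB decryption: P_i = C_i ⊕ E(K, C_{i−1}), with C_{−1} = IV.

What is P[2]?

P[2] = 0b11010010

P[2]: E(K, 0b00001110) = 0b01101111; 0b10111101 ⊕ 0b01101111 = 0b11010010.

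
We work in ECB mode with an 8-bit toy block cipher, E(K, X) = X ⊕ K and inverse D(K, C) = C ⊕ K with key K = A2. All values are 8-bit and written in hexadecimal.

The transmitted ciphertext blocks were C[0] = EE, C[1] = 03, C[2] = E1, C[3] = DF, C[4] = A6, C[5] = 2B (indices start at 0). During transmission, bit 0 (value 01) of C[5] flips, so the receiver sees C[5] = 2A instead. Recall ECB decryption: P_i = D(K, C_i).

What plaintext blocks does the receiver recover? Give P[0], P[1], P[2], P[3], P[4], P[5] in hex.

Only C[5] changed, to 2A. In ECB, a change in C_i affects only P_i. Decrypting the received ciphertext:
P[0]: D(K, EE) = 4C.
P[1]: D(K, 03) = A1.
P[2]: D(K, E1) = 43.
P[3]: D(K, DF) = 7D.
P[4]: D(K, A6) = 04.
P[5]: D(K, 2A) = 88.
Blocks that differ from the original plaintext: P[5].

P[0] = 4C, P[1] = A1, P[2] = 43, P[3] = 7D, P[4] = 04, P[5] = 88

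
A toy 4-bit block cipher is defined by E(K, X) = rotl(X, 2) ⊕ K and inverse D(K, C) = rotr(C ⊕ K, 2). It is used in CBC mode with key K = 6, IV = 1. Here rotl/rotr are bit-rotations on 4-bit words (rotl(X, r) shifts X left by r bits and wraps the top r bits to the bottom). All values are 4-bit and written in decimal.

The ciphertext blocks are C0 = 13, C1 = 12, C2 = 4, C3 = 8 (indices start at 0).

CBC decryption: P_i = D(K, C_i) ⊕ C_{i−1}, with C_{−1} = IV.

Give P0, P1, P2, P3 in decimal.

P0 = 15, P1 = 7, P2 = 4, P3 = 15

P0: D(K, 13) = 14; 14 ⊕ 1 = 15.
P1: D(K, 12) = 10; 10 ⊕ 13 = 7.
P2: D(K, 4) = 8; 8 ⊕ 12 = 4.
P3: D(K, 8) = 11; 11 ⊕ 4 = 15.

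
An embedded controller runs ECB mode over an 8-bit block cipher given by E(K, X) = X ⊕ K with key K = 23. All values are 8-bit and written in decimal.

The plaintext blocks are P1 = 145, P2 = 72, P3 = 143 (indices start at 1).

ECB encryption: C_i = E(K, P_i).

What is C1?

C1 = 134

C1: E(K, 145) = 134.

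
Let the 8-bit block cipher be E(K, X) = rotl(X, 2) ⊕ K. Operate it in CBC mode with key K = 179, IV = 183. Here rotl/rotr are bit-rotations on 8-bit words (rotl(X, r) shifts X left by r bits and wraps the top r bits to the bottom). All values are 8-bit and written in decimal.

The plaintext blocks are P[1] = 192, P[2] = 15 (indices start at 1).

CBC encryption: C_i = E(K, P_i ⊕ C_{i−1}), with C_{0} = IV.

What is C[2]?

C[1]: P[1] ⊕ 183 = 119; E(K, 119) = 110.
C[2]: P[2] ⊕ 110 = 97; E(K, 97) = 54.

C[2] = 54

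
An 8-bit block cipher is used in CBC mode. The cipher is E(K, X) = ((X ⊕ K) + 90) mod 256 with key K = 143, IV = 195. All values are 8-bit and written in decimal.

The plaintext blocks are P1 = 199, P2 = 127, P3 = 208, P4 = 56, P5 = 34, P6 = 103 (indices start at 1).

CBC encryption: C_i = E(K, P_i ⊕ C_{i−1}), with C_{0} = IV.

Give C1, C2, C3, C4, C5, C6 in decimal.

C1: P1 ⊕ 195 = 4; E(K, 4) = 229.
C2: P2 ⊕ 229 = 154; E(K, 154) = 111.
C3: P3 ⊕ 111 = 191; E(K, 191) = 138.
C4: P4 ⊕ 138 = 178; E(K, 178) = 151.
C5: P5 ⊕ 151 = 181; E(K, 181) = 148.
C6: P6 ⊕ 148 = 243; E(K, 243) = 214.

C1 = 229, C2 = 111, C3 = 138, C4 = 151, C5 = 148, C6 = 214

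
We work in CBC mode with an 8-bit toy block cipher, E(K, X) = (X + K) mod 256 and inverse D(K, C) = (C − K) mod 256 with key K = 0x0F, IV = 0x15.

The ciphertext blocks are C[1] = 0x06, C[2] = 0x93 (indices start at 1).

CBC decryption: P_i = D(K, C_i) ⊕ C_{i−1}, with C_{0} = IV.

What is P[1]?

P[1] = 0xE2

P[1]: D(K, 0x06) = 0xF7; 0xF7 ⊕ 0x15 = 0xE2.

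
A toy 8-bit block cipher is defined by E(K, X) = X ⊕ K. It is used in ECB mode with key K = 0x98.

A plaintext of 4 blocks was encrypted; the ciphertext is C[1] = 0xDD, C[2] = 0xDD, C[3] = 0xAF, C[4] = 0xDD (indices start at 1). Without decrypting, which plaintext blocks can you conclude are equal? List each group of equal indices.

P[1] = P[2] = P[4]

ECB encrypts each block independently with the same key, so equal ciphertext blocks imply equal plaintext blocks.
C[1] = C[2] = C[4] = 0xDD, so P[1] = P[2] = P[4].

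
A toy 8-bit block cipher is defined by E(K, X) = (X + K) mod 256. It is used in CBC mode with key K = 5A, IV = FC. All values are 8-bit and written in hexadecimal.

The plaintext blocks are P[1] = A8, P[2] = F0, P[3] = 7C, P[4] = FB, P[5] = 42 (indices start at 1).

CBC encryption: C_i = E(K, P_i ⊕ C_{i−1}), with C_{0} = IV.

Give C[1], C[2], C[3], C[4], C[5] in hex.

C[1] = AE, C[2] = B8, C[3] = 1E, C[4] = 3F, C[5] = D7

C[1]: P[1] ⊕ FC = 54; E(K, 54) = AE.
C[2]: P[2] ⊕ AE = 5E; E(K, 5E) = B8.
C[3]: P[3] ⊕ B8 = C4; E(K, C4) = 1E.
C[4]: P[4] ⊕ 1E = E5; E(K, E5) = 3F.
C[5]: P[5] ⊕ 3F = 7D; E(K, 7D) = D7.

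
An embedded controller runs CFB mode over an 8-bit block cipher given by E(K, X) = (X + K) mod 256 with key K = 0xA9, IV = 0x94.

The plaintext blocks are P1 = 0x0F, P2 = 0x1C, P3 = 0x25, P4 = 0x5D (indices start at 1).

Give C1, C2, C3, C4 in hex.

C1 = 0x32, C2 = 0xC7, C3 = 0x55, C4 = 0xA3

CFB encryption: C_i = P_i ⊕ E(K, C_{i−1}), with C_{0} = IV.
C1: E(K, 0x94) = 0x3D; 0x0F ⊕ 0x3D = 0x32.
C2: E(K, 0x32) = 0xDB; 0x1C ⊕ 0xDB = 0xC7.
C3: E(K, 0xC7) = 0x70; 0x25 ⊕ 0x70 = 0x55.
C4: E(K, 0x55) = 0xFE; 0x5D ⊕ 0xFE = 0xA3.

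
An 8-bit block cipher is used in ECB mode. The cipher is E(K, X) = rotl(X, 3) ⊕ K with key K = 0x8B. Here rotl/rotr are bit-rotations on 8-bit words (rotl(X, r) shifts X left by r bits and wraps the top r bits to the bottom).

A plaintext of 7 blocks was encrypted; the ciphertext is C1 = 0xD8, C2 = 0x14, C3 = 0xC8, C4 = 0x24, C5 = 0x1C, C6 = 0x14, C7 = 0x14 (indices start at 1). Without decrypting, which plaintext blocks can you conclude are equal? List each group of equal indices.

ECB encrypts each block independently with the same key, so equal ciphertext blocks imply equal plaintext blocks.
C2 = C6 = C7 = 0x14, so P2 = P6 = P7.

P2 = P6 = P7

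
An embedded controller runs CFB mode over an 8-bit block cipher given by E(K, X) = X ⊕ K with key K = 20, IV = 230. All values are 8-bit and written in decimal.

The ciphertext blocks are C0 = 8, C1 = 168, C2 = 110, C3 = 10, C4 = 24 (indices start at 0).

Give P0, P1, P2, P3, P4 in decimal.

P0 = 250, P1 = 180, P2 = 210, P3 = 112, P4 = 6

CFB decryption: P_i = C_i ⊕ E(K, C_{i−1}), with C_{−1} = IV.
P0: E(K, 230) = 242; 8 ⊕ 242 = 250.
P1: E(K, 8) = 28; 168 ⊕ 28 = 180.
P2: E(K, 168) = 188; 110 ⊕ 188 = 210.
P3: E(K, 110) = 122; 10 ⊕ 122 = 112.
P4: E(K, 10) = 30; 24 ⊕ 30 = 6.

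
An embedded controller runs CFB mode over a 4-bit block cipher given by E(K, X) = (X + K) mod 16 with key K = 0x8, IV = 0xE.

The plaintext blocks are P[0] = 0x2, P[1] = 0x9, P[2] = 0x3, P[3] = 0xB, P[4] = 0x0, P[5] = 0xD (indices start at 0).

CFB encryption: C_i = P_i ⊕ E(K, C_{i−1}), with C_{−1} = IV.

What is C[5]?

C[0]: E(K, 0xE) = 0x6; 0x2 ⊕ 0x6 = 0x4.
C[1]: E(K, 0x4) = 0xC; 0x9 ⊕ 0xC = 0x5.
C[2]: E(K, 0x5) = 0xD; 0x3 ⊕ 0xD = 0xE.
C[3]: E(K, 0xE) = 0x6; 0xB ⊕ 0x6 = 0xD.
C[4]: E(K, 0xD) = 0x5; 0x0 ⊕ 0x5 = 0x5.
C[5]: E(K, 0x5) = 0xD; 0xD ⊕ 0xD = 0x0.

C[5] = 0x0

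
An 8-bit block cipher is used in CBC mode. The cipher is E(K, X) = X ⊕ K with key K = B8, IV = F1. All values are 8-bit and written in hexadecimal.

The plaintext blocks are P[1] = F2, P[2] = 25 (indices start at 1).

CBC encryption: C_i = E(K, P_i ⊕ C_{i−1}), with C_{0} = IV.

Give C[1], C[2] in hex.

C[1] = BB, C[2] = 26

C[1]: P[1] ⊕ F1 = 03; E(K, 03) = BB.
C[2]: P[2] ⊕ BB = 9E; E(K, 9E) = 26.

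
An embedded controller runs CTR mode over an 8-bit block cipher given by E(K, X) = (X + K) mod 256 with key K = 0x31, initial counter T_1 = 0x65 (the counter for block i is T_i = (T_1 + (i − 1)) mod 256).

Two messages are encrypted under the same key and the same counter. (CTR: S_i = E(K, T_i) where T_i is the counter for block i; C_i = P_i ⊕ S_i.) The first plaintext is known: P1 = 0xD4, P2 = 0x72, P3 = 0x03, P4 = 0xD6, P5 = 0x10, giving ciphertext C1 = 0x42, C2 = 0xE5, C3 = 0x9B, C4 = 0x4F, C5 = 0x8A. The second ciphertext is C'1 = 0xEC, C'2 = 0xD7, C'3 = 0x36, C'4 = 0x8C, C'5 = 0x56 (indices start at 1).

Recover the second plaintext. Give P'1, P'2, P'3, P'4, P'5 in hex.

In CTR with a reused counter, both messages share the same keystream S_i, so C_i ⊕ C'_i = P_i ⊕ P'_i and thus P'_i = P_i ⊕ C_i ⊕ C'_i.
P'1: 0xD4 ⊕ 0x42 ⊕ 0xEC = 0x7A.
P'2: 0x72 ⊕ 0xE5 ⊕ 0xD7 = 0x40.
P'3: 0x03 ⊕ 0x9B ⊕ 0x36 = 0xAE.
P'4: 0xD6 ⊕ 0x4F ⊕ 0x8C = 0x15.
P'5: 0x10 ⊕ 0x8A ⊕ 0x56 = 0xCC.

P'1 = 0x7A, P'2 = 0x40, P'3 = 0xAE, P'4 = 0x15, P'5 = 0xCC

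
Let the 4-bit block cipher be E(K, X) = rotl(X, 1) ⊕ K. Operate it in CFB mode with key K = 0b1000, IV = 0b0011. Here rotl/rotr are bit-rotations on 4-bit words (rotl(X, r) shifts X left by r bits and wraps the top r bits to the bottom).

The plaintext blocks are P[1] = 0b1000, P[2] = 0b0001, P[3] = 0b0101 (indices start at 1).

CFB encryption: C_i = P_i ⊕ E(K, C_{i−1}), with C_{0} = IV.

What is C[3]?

C[1]: E(K, 0b0011) = 0b1110; 0b1000 ⊕ 0b1110 = 0b0110.
C[2]: E(K, 0b0110) = 0b0100; 0b0001 ⊕ 0b0100 = 0b0101.
C[3]: E(K, 0b0101) = 0b0010; 0b0101 ⊕ 0b0010 = 0b0111.

C[3] = 0b0111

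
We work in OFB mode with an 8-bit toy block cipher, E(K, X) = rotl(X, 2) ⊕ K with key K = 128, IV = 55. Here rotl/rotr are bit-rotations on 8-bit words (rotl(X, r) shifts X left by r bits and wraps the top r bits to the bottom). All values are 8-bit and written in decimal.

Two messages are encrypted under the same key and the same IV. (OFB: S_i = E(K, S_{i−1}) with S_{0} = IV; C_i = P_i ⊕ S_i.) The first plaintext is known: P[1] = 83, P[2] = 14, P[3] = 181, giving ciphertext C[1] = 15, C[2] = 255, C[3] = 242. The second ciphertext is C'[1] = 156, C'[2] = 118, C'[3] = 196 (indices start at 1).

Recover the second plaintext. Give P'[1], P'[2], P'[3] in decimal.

P'[1] = 192, P'[2] = 135, P'[3] = 131

In OFB with a reused IV, both messages share the same keystream S_i, so C_i ⊕ C'_i = P_i ⊕ P'_i and thus P'_i = P_i ⊕ C_i ⊕ C'_i.
P'[1]: 83 ⊕ 15 ⊕ 156 = 192.
P'[2]: 14 ⊕ 255 ⊕ 118 = 135.
P'[3]: 181 ⊕ 242 ⊕ 196 = 131.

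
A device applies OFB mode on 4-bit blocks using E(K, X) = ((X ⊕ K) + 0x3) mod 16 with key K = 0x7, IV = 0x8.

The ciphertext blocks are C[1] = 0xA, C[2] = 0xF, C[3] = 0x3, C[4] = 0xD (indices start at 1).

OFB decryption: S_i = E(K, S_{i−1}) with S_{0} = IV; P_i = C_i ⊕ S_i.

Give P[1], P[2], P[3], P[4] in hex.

P[1] = 0x8, P[2] = 0x7, P[3] = 0x1, P[4] = 0x5

P[1]: S = E(K, 0x8) = 0x2; 0xA ⊕ 0x2 = 0x8.
P[2]: S = E(K, 0x2) = 0x8; 0xF ⊕ 0x8 = 0x7.
P[3]: S = E(K, 0x8) = 0x2; 0x3 ⊕ 0x2 = 0x1.
P[4]: S = E(K, 0x2) = 0x8; 0xD ⊕ 0x8 = 0x5.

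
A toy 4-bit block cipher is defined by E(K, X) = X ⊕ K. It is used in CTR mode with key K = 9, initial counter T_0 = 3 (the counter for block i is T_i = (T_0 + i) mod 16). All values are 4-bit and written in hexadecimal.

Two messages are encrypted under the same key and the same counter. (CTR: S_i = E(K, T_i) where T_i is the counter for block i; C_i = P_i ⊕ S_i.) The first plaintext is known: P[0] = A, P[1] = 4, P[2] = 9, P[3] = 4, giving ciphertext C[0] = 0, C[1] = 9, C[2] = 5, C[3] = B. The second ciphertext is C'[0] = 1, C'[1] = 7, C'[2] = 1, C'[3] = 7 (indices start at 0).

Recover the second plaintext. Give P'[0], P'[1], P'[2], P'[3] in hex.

P'[0] = B, P'[1] = A, P'[2] = D, P'[3] = 8

In CTR with a reused counter, both messages share the same keystream S_i, so C_i ⊕ C'_i = P_i ⊕ P'_i and thus P'_i = P_i ⊕ C_i ⊕ C'_i.
P'[0]: A ⊕ 0 ⊕ 1 = B.
P'[1]: 4 ⊕ 9 ⊕ 7 = A.
P'[2]: 9 ⊕ 5 ⊕ 1 = D.
P'[3]: 4 ⊕ B ⊕ 7 = 8.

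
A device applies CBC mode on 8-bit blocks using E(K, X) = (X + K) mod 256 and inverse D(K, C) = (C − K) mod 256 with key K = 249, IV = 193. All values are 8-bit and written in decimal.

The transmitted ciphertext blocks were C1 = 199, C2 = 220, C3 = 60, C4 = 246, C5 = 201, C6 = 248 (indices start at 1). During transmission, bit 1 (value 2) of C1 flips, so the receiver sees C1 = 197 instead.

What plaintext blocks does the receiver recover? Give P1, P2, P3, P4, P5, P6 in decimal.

P1 = 13, P2 = 38, P3 = 159, P4 = 193, P5 = 38, P6 = 54

CBC decryption: P_i = D(K, C_i) ⊕ C_{i−1}, with C_{0} = IV.
Only C1 changed, to 197. In CBC, a change in C_i garbles P_i and flips the same bit in P_{i+1}. Decrypting the received ciphertext:
P1: D(K, 197) = 204; 204 ⊕ 193 = 13.
P2: D(K, 220) = 227; 227 ⊕ 197 = 38.
P3: D(K, 60) = 67; 67 ⊕ 220 = 159.
P4: D(K, 246) = 253; 253 ⊕ 60 = 193.
P5: D(K, 201) = 208; 208 ⊕ 246 = 38.
P6: D(K, 248) = 255; 255 ⊕ 201 = 54.
Blocks that differ from the original plaintext: P1, P2.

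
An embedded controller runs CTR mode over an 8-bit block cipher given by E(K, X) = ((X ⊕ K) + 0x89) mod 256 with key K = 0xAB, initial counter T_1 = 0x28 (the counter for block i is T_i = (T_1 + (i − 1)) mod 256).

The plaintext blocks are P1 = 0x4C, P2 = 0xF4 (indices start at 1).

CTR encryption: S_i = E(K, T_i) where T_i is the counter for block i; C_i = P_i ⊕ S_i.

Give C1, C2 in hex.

C1: T = 0x28, S = E(K, T) = 0x0C; 0x4C ⊕ 0x0C = 0x40.
C2: T = 0x29, S = E(K, T) = 0x0B; 0xF4 ⊕ 0x0B = 0xFF.

C1 = 0x40, C2 = 0xFF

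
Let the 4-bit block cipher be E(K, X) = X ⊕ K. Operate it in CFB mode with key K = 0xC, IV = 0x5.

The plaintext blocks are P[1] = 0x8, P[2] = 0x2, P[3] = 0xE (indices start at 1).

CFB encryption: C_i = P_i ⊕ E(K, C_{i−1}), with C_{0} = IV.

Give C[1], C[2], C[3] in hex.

C[1]: E(K, 0x5) = 0x9; 0x8 ⊕ 0x9 = 0x1.
C[2]: E(K, 0x1) = 0xD; 0x2 ⊕ 0xD = 0xF.
C[3]: E(K, 0xF) = 0x3; 0xE ⊕ 0x3 = 0xD.

C[1] = 0x1, C[2] = 0xF, C[3] = 0xD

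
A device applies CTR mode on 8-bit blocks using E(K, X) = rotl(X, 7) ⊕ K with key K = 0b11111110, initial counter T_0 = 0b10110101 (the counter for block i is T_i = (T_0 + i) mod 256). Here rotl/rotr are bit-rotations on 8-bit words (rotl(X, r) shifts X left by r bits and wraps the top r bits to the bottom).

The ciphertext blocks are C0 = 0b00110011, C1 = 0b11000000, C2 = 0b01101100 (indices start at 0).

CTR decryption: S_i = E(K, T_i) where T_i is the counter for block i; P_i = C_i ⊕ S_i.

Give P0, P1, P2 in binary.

P0: T = 0b10110101, S = E(K, T) = 0b00100100; 0b00110011 ⊕ 0b00100100 = 0b00010111.
P1: T = 0b10110110, S = E(K, T) = 0b10100101; 0b11000000 ⊕ 0b10100101 = 0b01100101.
P2: T = 0b10110111, S = E(K, T) = 0b00100101; 0b01101100 ⊕ 0b00100101 = 0b01001001.

P0 = 0b00010111, P1 = 0b01100101, P2 = 0b01001001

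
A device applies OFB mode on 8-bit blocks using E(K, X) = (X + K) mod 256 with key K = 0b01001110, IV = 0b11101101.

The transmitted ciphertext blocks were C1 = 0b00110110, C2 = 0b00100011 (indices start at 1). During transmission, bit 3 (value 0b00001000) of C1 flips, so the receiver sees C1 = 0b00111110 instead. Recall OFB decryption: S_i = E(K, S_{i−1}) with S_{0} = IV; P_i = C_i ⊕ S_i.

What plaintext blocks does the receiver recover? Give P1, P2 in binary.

P1 = 0b00000101, P2 = 0b10101010

Only C1 changed, to 0b00111110. In OFB, a change in C_i flips the same bit in P_i only; the keystream is unaffected. Decrypting the received ciphertext:
P1: S = E(K, 0b11101101) = 0b00111011; 0b00111110 ⊕ 0b00111011 = 0b00000101.
P2: S = E(K, 0b00111011) = 0b10001001; 0b00100011 ⊕ 0b10001001 = 0b10101010.
Blocks that differ from the original plaintext: P1.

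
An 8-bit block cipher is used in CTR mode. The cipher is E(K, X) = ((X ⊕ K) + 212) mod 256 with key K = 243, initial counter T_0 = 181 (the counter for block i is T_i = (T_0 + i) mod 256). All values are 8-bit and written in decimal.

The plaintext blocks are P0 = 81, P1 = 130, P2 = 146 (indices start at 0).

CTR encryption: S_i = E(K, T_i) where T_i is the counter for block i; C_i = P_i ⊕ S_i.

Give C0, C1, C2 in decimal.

C0: T = 181, S = E(K, T) = 26; 81 ⊕ 26 = 75.
C1: T = 182, S = E(K, T) = 25; 130 ⊕ 25 = 155.
C2: T = 183, S = E(K, T) = 24; 146 ⊕ 24 = 138.

C0 = 75, C1 = 155, C2 = 138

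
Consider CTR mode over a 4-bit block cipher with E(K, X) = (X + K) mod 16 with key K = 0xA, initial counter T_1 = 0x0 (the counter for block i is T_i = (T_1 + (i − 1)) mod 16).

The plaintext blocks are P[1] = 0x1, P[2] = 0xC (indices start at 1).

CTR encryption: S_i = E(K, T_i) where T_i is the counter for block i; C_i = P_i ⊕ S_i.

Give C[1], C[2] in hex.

C[1] = 0xB, C[2] = 0x7

C[1]: T = 0x0, S = E(K, T) = 0xA; 0x1 ⊕ 0xA = 0xB.
C[2]: T = 0x1, S = E(K, T) = 0xB; 0xC ⊕ 0xB = 0x7.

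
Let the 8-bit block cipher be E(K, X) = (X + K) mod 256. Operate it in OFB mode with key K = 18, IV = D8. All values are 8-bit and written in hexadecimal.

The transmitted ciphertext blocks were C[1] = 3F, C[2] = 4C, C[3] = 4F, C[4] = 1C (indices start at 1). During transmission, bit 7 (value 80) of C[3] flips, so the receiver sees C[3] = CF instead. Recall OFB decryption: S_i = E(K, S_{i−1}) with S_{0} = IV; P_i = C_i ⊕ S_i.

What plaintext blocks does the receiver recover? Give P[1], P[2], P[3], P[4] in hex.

Only C[3] changed, to CF. In OFB, a change in C_i flips the same bit in P_i only; the keystream is unaffected. Decrypting the received ciphertext:
P[1]: S = E(K, D8) = F0; 3F ⊕ F0 = CF.
P[2]: S = E(K, F0) = 08; 4C ⊕ 08 = 44.
P[3]: S = E(K, 08) = 20; CF ⊕ 20 = EF.
P[4]: S = E(K, 20) = 38; 1C ⊕ 38 = 24.
Blocks that differ from the original plaintext: P[3].

P[1] = CF, P[2] = 44, P[3] = EF, P[4] = 24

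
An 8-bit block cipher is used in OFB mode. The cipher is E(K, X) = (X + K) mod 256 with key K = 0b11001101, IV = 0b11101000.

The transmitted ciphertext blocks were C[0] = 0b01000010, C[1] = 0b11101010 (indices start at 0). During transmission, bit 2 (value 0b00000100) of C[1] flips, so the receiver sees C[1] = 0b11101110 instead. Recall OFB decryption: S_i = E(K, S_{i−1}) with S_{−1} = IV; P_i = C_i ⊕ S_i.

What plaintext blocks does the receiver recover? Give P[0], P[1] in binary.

P[0] = 0b11110111, P[1] = 0b01101100

Only C[1] changed, to 0b11101110. In OFB, a change in C_i flips the same bit in P_i only; the keystream is unaffected. Decrypting the received ciphertext:
P[0]: S = E(K, 0b11101000) = 0b10110101; 0b01000010 ⊕ 0b10110101 = 0b11110111.
P[1]: S = E(K, 0b10110101) = 0b10000010; 0b11101110 ⊕ 0b10000010 = 0b01101100.
Blocks that differ from the original plaintext: P[1].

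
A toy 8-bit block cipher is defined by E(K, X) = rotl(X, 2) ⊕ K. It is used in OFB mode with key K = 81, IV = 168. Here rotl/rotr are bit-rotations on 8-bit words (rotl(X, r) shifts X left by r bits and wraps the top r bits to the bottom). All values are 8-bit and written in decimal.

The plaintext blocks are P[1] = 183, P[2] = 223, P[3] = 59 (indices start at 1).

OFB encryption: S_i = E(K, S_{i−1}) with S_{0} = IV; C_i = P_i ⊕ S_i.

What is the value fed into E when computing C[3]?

158

C[1]: S = E(K, 168) = 243; 183 ⊕ 243 = 68.
C[2]: S = E(K, 243) = 158; 223 ⊕ 158 = 65.
C[3]: S = E(K, 158) = 43; 59 ⊕ 43 = 16.
So the input to E for block [3] is 158.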